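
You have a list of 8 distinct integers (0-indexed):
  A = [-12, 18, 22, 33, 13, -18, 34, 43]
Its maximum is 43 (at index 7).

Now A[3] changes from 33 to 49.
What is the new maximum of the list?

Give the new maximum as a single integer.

Answer: 49

Derivation:
Old max = 43 (at index 7)
Change: A[3] 33 -> 49
Changed element was NOT the old max.
  New max = max(old_max, new_val) = max(43, 49) = 49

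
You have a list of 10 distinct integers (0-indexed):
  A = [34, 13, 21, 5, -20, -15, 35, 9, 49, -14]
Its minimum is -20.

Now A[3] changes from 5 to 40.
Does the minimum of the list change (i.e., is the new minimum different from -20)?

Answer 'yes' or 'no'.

Answer: no

Derivation:
Old min = -20
Change: A[3] 5 -> 40
Changed element was NOT the min; min changes only if 40 < -20.
New min = -20; changed? no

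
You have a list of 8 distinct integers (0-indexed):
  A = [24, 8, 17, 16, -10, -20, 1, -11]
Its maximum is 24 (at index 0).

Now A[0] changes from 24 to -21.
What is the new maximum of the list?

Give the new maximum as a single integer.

Old max = 24 (at index 0)
Change: A[0] 24 -> -21
Changed element WAS the max -> may need rescan.
  Max of remaining elements: 17
  New max = max(-21, 17) = 17

Answer: 17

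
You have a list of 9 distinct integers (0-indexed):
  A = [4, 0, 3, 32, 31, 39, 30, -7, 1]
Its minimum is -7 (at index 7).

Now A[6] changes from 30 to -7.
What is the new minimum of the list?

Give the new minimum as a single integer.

Old min = -7 (at index 7)
Change: A[6] 30 -> -7
Changed element was NOT the old min.
  New min = min(old_min, new_val) = min(-7, -7) = -7

Answer: -7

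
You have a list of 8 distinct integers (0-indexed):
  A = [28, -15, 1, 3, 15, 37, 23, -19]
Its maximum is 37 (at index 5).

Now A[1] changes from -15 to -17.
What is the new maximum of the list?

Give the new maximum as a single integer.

Answer: 37

Derivation:
Old max = 37 (at index 5)
Change: A[1] -15 -> -17
Changed element was NOT the old max.
  New max = max(old_max, new_val) = max(37, -17) = 37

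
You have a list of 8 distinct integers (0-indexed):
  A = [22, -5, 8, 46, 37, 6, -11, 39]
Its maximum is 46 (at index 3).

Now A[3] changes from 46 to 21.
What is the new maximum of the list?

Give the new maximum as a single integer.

Answer: 39

Derivation:
Old max = 46 (at index 3)
Change: A[3] 46 -> 21
Changed element WAS the max -> may need rescan.
  Max of remaining elements: 39
  New max = max(21, 39) = 39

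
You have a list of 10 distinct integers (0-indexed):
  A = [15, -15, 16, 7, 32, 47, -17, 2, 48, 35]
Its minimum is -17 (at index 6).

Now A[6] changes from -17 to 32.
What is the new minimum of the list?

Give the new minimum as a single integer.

Old min = -17 (at index 6)
Change: A[6] -17 -> 32
Changed element WAS the min. Need to check: is 32 still <= all others?
  Min of remaining elements: -15
  New min = min(32, -15) = -15

Answer: -15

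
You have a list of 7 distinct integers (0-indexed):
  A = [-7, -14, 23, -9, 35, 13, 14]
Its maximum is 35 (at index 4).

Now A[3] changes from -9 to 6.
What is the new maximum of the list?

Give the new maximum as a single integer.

Answer: 35

Derivation:
Old max = 35 (at index 4)
Change: A[3] -9 -> 6
Changed element was NOT the old max.
  New max = max(old_max, new_val) = max(35, 6) = 35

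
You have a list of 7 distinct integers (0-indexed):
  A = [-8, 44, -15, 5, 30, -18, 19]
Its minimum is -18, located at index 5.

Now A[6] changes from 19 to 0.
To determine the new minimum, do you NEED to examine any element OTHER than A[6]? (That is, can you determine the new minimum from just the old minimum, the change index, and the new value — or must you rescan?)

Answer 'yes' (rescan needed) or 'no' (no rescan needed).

Answer: no

Derivation:
Old min = -18 at index 5
Change at index 6: 19 -> 0
Index 6 was NOT the min. New min = min(-18, 0). No rescan of other elements needed.
Needs rescan: no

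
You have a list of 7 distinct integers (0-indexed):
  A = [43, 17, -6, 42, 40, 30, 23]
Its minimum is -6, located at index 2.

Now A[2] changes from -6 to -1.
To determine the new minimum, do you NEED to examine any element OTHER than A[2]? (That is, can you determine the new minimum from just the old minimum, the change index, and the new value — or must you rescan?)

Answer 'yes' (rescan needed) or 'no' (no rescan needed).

Old min = -6 at index 2
Change at index 2: -6 -> -1
Index 2 WAS the min and new value -1 > old min -6. Must rescan other elements to find the new min.
Needs rescan: yes

Answer: yes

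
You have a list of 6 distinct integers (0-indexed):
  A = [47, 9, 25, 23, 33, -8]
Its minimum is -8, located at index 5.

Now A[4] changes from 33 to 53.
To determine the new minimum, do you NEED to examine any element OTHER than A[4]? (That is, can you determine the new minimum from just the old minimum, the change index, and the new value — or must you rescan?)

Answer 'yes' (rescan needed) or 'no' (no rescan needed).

Old min = -8 at index 5
Change at index 4: 33 -> 53
Index 4 was NOT the min. New min = min(-8, 53). No rescan of other elements needed.
Needs rescan: no

Answer: no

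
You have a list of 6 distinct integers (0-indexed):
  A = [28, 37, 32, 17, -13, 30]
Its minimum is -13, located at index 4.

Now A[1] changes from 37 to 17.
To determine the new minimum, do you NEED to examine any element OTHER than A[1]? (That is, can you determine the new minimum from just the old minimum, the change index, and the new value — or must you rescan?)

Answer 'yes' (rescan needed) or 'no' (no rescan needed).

Old min = -13 at index 4
Change at index 1: 37 -> 17
Index 1 was NOT the min. New min = min(-13, 17). No rescan of other elements needed.
Needs rescan: no

Answer: no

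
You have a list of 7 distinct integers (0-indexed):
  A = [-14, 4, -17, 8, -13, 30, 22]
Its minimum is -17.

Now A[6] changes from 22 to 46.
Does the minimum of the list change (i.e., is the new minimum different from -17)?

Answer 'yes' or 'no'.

Old min = -17
Change: A[6] 22 -> 46
Changed element was NOT the min; min changes only if 46 < -17.
New min = -17; changed? no

Answer: no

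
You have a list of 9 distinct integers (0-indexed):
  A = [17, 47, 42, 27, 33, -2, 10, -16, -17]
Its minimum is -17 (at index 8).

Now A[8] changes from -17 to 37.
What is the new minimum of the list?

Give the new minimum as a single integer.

Answer: -16

Derivation:
Old min = -17 (at index 8)
Change: A[8] -17 -> 37
Changed element WAS the min. Need to check: is 37 still <= all others?
  Min of remaining elements: -16
  New min = min(37, -16) = -16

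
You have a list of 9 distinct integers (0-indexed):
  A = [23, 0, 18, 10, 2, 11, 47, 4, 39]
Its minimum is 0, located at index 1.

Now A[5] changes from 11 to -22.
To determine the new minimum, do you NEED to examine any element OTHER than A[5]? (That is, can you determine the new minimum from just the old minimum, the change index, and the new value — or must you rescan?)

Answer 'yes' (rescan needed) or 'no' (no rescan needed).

Answer: no

Derivation:
Old min = 0 at index 1
Change at index 5: 11 -> -22
Index 5 was NOT the min. New min = min(0, -22). No rescan of other elements needed.
Needs rescan: no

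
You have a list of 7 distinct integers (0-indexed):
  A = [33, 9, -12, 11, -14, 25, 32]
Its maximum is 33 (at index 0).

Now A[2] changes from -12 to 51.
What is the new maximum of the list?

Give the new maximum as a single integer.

Answer: 51

Derivation:
Old max = 33 (at index 0)
Change: A[2] -12 -> 51
Changed element was NOT the old max.
  New max = max(old_max, new_val) = max(33, 51) = 51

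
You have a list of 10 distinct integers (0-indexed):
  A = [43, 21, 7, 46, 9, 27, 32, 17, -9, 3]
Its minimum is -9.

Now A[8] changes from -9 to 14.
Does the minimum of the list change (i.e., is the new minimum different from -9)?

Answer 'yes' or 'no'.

Old min = -9
Change: A[8] -9 -> 14
Changed element was the min; new min must be rechecked.
New min = 3; changed? yes

Answer: yes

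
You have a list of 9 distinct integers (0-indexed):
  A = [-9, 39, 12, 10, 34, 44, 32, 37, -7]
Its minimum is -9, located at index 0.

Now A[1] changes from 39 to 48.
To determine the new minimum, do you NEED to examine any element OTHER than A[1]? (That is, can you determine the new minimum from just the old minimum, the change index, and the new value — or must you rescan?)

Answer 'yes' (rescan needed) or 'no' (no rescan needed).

Old min = -9 at index 0
Change at index 1: 39 -> 48
Index 1 was NOT the min. New min = min(-9, 48). No rescan of other elements needed.
Needs rescan: no

Answer: no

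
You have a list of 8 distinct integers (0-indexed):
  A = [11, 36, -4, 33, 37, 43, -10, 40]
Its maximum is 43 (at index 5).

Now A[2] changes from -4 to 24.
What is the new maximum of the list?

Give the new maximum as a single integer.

Old max = 43 (at index 5)
Change: A[2] -4 -> 24
Changed element was NOT the old max.
  New max = max(old_max, new_val) = max(43, 24) = 43

Answer: 43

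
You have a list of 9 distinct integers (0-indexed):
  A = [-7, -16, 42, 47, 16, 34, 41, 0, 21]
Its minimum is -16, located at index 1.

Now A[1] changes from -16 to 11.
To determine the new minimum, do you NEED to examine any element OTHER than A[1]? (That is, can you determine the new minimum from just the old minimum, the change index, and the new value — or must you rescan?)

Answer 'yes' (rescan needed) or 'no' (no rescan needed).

Answer: yes

Derivation:
Old min = -16 at index 1
Change at index 1: -16 -> 11
Index 1 WAS the min and new value 11 > old min -16. Must rescan other elements to find the new min.
Needs rescan: yes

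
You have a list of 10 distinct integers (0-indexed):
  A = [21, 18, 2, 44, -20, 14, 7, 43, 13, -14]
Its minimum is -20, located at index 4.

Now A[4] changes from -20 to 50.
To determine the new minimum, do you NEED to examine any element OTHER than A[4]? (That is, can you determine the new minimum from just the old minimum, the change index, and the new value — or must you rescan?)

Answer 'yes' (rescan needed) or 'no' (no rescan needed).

Answer: yes

Derivation:
Old min = -20 at index 4
Change at index 4: -20 -> 50
Index 4 WAS the min and new value 50 > old min -20. Must rescan other elements to find the new min.
Needs rescan: yes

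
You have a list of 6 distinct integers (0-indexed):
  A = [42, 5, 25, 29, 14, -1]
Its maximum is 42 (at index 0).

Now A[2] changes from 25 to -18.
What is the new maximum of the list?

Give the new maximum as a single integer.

Old max = 42 (at index 0)
Change: A[2] 25 -> -18
Changed element was NOT the old max.
  New max = max(old_max, new_val) = max(42, -18) = 42

Answer: 42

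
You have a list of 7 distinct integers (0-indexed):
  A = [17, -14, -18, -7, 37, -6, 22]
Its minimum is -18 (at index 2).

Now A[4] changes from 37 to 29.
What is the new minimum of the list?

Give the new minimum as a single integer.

Old min = -18 (at index 2)
Change: A[4] 37 -> 29
Changed element was NOT the old min.
  New min = min(old_min, new_val) = min(-18, 29) = -18

Answer: -18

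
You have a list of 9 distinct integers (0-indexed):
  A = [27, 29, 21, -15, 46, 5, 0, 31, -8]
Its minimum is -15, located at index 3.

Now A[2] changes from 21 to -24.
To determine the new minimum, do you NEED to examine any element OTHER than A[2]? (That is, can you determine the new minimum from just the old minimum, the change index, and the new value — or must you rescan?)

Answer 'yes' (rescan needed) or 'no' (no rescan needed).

Old min = -15 at index 3
Change at index 2: 21 -> -24
Index 2 was NOT the min. New min = min(-15, -24). No rescan of other elements needed.
Needs rescan: no

Answer: no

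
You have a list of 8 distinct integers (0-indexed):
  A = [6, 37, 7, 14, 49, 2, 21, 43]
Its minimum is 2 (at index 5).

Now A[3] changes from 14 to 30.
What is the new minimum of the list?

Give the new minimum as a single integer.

Old min = 2 (at index 5)
Change: A[3] 14 -> 30
Changed element was NOT the old min.
  New min = min(old_min, new_val) = min(2, 30) = 2

Answer: 2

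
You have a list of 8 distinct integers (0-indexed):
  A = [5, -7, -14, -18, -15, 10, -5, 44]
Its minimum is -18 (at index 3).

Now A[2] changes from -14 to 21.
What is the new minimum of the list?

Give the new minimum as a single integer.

Old min = -18 (at index 3)
Change: A[2] -14 -> 21
Changed element was NOT the old min.
  New min = min(old_min, new_val) = min(-18, 21) = -18

Answer: -18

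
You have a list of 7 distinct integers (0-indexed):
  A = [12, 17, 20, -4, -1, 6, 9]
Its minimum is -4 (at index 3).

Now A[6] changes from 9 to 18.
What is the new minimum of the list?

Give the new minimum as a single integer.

Answer: -4

Derivation:
Old min = -4 (at index 3)
Change: A[6] 9 -> 18
Changed element was NOT the old min.
  New min = min(old_min, new_val) = min(-4, 18) = -4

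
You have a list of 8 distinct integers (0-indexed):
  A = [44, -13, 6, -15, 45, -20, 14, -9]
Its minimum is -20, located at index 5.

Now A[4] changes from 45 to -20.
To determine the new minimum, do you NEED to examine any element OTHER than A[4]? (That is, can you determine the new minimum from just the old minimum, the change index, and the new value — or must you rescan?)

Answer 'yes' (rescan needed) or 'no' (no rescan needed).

Old min = -20 at index 5
Change at index 4: 45 -> -20
Index 4 was NOT the min. New min = min(-20, -20). No rescan of other elements needed.
Needs rescan: no

Answer: no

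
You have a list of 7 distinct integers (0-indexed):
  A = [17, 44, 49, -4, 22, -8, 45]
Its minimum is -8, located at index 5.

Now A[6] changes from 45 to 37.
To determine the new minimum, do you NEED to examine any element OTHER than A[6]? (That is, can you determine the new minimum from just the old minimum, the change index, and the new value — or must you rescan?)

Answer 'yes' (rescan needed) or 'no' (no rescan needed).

Old min = -8 at index 5
Change at index 6: 45 -> 37
Index 6 was NOT the min. New min = min(-8, 37). No rescan of other elements needed.
Needs rescan: no

Answer: no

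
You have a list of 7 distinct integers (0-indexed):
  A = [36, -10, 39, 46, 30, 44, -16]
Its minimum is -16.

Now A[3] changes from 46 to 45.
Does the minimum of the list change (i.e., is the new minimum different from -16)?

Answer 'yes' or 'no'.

Old min = -16
Change: A[3] 46 -> 45
Changed element was NOT the min; min changes only if 45 < -16.
New min = -16; changed? no

Answer: no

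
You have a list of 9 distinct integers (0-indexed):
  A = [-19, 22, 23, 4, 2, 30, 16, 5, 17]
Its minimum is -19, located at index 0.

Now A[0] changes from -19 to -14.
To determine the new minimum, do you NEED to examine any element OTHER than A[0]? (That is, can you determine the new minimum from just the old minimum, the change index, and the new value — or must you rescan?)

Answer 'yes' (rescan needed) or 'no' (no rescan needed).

Answer: yes

Derivation:
Old min = -19 at index 0
Change at index 0: -19 -> -14
Index 0 WAS the min and new value -14 > old min -19. Must rescan other elements to find the new min.
Needs rescan: yes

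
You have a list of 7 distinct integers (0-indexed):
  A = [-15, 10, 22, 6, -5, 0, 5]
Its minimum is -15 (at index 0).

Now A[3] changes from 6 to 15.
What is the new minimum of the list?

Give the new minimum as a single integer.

Old min = -15 (at index 0)
Change: A[3] 6 -> 15
Changed element was NOT the old min.
  New min = min(old_min, new_val) = min(-15, 15) = -15

Answer: -15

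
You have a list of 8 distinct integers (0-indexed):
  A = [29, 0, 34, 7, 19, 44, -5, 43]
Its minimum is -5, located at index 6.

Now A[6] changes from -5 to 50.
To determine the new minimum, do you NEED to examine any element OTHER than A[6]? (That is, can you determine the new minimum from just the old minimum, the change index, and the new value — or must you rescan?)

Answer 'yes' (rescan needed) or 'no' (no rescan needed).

Answer: yes

Derivation:
Old min = -5 at index 6
Change at index 6: -5 -> 50
Index 6 WAS the min and new value 50 > old min -5. Must rescan other elements to find the new min.
Needs rescan: yes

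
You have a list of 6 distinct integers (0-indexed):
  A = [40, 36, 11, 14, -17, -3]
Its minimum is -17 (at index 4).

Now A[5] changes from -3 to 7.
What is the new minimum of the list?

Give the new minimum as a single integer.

Answer: -17

Derivation:
Old min = -17 (at index 4)
Change: A[5] -3 -> 7
Changed element was NOT the old min.
  New min = min(old_min, new_val) = min(-17, 7) = -17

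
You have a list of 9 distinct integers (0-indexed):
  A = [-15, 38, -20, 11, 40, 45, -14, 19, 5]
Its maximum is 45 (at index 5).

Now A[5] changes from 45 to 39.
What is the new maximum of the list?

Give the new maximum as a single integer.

Old max = 45 (at index 5)
Change: A[5] 45 -> 39
Changed element WAS the max -> may need rescan.
  Max of remaining elements: 40
  New max = max(39, 40) = 40

Answer: 40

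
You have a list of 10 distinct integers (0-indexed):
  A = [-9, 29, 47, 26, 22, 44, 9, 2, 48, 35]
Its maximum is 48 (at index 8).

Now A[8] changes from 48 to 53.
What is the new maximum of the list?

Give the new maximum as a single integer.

Old max = 48 (at index 8)
Change: A[8] 48 -> 53
Changed element WAS the max -> may need rescan.
  Max of remaining elements: 47
  New max = max(53, 47) = 53

Answer: 53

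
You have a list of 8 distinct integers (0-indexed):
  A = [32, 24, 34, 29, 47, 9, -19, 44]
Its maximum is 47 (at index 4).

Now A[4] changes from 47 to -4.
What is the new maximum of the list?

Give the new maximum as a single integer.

Old max = 47 (at index 4)
Change: A[4] 47 -> -4
Changed element WAS the max -> may need rescan.
  Max of remaining elements: 44
  New max = max(-4, 44) = 44

Answer: 44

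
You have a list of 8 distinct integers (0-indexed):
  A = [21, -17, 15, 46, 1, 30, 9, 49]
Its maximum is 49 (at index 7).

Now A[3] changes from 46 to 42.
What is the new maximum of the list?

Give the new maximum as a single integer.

Old max = 49 (at index 7)
Change: A[3] 46 -> 42
Changed element was NOT the old max.
  New max = max(old_max, new_val) = max(49, 42) = 49

Answer: 49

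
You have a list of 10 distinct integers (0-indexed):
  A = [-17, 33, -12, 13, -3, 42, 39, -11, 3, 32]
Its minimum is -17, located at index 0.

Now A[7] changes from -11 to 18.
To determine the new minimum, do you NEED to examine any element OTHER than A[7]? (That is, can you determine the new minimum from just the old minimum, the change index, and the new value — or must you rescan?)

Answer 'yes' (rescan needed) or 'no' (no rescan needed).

Old min = -17 at index 0
Change at index 7: -11 -> 18
Index 7 was NOT the min. New min = min(-17, 18). No rescan of other elements needed.
Needs rescan: no

Answer: no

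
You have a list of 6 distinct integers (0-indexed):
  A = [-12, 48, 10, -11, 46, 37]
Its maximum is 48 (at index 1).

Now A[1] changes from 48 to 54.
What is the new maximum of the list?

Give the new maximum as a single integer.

Old max = 48 (at index 1)
Change: A[1] 48 -> 54
Changed element WAS the max -> may need rescan.
  Max of remaining elements: 46
  New max = max(54, 46) = 54

Answer: 54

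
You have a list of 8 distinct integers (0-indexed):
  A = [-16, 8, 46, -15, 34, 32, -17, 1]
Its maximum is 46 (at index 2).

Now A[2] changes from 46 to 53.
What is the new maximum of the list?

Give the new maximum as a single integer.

Old max = 46 (at index 2)
Change: A[2] 46 -> 53
Changed element WAS the max -> may need rescan.
  Max of remaining elements: 34
  New max = max(53, 34) = 53

Answer: 53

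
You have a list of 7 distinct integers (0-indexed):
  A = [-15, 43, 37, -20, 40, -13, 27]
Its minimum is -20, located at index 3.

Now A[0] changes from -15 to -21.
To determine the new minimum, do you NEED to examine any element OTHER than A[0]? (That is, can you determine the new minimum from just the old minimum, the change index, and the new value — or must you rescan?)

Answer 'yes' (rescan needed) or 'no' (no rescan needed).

Old min = -20 at index 3
Change at index 0: -15 -> -21
Index 0 was NOT the min. New min = min(-20, -21). No rescan of other elements needed.
Needs rescan: no

Answer: no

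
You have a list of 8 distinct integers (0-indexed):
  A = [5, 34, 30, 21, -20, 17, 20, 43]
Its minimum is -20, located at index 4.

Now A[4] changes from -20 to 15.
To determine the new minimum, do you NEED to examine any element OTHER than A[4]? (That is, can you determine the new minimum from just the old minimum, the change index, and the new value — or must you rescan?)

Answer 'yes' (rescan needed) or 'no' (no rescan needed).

Answer: yes

Derivation:
Old min = -20 at index 4
Change at index 4: -20 -> 15
Index 4 WAS the min and new value 15 > old min -20. Must rescan other elements to find the new min.
Needs rescan: yes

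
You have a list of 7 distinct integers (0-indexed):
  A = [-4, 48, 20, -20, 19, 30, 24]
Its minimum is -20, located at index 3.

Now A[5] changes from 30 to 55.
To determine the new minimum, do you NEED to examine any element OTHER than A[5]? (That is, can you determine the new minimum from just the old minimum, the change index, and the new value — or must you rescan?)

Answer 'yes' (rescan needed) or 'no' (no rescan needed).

Old min = -20 at index 3
Change at index 5: 30 -> 55
Index 5 was NOT the min. New min = min(-20, 55). No rescan of other elements needed.
Needs rescan: no

Answer: no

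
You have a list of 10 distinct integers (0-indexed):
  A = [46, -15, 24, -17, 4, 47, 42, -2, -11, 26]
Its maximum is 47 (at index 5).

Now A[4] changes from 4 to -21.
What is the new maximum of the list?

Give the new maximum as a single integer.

Answer: 47

Derivation:
Old max = 47 (at index 5)
Change: A[4] 4 -> -21
Changed element was NOT the old max.
  New max = max(old_max, new_val) = max(47, -21) = 47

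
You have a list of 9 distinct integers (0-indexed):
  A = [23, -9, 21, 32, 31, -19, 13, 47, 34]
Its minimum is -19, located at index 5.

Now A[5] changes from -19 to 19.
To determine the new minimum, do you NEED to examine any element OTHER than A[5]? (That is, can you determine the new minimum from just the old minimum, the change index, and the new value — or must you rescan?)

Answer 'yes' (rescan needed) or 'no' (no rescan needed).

Old min = -19 at index 5
Change at index 5: -19 -> 19
Index 5 WAS the min and new value 19 > old min -19. Must rescan other elements to find the new min.
Needs rescan: yes

Answer: yes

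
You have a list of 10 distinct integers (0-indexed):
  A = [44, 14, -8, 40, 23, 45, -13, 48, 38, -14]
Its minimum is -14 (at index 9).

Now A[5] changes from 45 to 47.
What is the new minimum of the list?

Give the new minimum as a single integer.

Old min = -14 (at index 9)
Change: A[5] 45 -> 47
Changed element was NOT the old min.
  New min = min(old_min, new_val) = min(-14, 47) = -14

Answer: -14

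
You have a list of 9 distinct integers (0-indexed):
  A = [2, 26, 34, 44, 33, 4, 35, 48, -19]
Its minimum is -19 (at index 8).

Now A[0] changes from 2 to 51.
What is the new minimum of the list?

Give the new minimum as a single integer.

Old min = -19 (at index 8)
Change: A[0] 2 -> 51
Changed element was NOT the old min.
  New min = min(old_min, new_val) = min(-19, 51) = -19

Answer: -19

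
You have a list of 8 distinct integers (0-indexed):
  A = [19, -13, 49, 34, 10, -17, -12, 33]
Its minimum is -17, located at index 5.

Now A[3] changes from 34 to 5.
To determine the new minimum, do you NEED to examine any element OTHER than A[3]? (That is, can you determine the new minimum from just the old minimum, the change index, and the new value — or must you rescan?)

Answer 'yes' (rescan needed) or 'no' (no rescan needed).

Old min = -17 at index 5
Change at index 3: 34 -> 5
Index 3 was NOT the min. New min = min(-17, 5). No rescan of other elements needed.
Needs rescan: no

Answer: no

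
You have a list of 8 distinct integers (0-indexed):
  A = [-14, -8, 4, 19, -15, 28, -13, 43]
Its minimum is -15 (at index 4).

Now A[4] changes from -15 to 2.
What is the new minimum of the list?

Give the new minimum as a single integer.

Answer: -14

Derivation:
Old min = -15 (at index 4)
Change: A[4] -15 -> 2
Changed element WAS the min. Need to check: is 2 still <= all others?
  Min of remaining elements: -14
  New min = min(2, -14) = -14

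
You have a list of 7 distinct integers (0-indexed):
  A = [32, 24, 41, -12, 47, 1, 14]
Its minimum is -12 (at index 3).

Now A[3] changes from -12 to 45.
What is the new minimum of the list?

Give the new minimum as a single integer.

Old min = -12 (at index 3)
Change: A[3] -12 -> 45
Changed element WAS the min. Need to check: is 45 still <= all others?
  Min of remaining elements: 1
  New min = min(45, 1) = 1

Answer: 1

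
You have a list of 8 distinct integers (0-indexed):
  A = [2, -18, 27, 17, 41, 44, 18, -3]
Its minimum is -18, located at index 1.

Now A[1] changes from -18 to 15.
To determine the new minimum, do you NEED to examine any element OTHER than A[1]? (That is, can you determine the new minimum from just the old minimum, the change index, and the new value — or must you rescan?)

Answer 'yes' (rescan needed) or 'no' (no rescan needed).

Answer: yes

Derivation:
Old min = -18 at index 1
Change at index 1: -18 -> 15
Index 1 WAS the min and new value 15 > old min -18. Must rescan other elements to find the new min.
Needs rescan: yes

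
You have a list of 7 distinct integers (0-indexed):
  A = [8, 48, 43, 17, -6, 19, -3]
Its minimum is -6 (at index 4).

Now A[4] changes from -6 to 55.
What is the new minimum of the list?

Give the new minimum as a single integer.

Old min = -6 (at index 4)
Change: A[4] -6 -> 55
Changed element WAS the min. Need to check: is 55 still <= all others?
  Min of remaining elements: -3
  New min = min(55, -3) = -3

Answer: -3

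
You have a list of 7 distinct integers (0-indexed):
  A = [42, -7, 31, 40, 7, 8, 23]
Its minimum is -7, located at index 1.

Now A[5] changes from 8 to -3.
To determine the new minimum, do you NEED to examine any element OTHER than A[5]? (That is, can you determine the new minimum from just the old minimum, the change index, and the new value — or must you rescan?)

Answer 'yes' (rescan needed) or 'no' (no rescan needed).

Old min = -7 at index 1
Change at index 5: 8 -> -3
Index 5 was NOT the min. New min = min(-7, -3). No rescan of other elements needed.
Needs rescan: no

Answer: no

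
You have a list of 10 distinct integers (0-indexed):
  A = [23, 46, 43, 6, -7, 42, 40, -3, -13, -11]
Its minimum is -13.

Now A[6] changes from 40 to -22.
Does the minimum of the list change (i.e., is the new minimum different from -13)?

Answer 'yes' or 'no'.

Answer: yes

Derivation:
Old min = -13
Change: A[6] 40 -> -22
Changed element was NOT the min; min changes only if -22 < -13.
New min = -22; changed? yes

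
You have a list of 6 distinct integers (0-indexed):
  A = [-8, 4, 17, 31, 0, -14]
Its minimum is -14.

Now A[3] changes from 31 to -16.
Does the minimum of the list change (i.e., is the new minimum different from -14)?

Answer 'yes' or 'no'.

Old min = -14
Change: A[3] 31 -> -16
Changed element was NOT the min; min changes only if -16 < -14.
New min = -16; changed? yes

Answer: yes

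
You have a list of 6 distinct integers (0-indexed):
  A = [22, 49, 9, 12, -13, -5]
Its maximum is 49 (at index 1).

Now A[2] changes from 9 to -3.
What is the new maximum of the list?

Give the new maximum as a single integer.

Old max = 49 (at index 1)
Change: A[2] 9 -> -3
Changed element was NOT the old max.
  New max = max(old_max, new_val) = max(49, -3) = 49

Answer: 49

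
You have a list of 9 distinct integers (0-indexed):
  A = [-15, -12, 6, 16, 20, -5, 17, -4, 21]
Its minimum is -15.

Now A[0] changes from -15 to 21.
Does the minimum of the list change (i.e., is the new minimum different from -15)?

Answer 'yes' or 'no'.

Old min = -15
Change: A[0] -15 -> 21
Changed element was the min; new min must be rechecked.
New min = -12; changed? yes

Answer: yes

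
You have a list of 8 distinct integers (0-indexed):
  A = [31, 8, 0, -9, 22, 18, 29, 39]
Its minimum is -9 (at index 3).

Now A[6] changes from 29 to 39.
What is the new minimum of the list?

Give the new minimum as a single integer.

Old min = -9 (at index 3)
Change: A[6] 29 -> 39
Changed element was NOT the old min.
  New min = min(old_min, new_val) = min(-9, 39) = -9

Answer: -9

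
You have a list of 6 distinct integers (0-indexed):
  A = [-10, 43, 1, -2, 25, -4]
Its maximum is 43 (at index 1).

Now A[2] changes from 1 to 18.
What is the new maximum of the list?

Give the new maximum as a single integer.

Answer: 43

Derivation:
Old max = 43 (at index 1)
Change: A[2] 1 -> 18
Changed element was NOT the old max.
  New max = max(old_max, new_val) = max(43, 18) = 43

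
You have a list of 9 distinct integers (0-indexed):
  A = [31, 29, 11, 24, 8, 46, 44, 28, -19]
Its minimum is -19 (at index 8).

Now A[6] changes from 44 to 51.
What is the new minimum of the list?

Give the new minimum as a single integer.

Old min = -19 (at index 8)
Change: A[6] 44 -> 51
Changed element was NOT the old min.
  New min = min(old_min, new_val) = min(-19, 51) = -19

Answer: -19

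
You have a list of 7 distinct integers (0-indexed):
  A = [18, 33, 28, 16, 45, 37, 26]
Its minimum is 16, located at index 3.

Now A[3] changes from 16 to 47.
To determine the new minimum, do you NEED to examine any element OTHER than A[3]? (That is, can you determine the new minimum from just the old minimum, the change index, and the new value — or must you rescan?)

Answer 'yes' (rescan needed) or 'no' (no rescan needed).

Answer: yes

Derivation:
Old min = 16 at index 3
Change at index 3: 16 -> 47
Index 3 WAS the min and new value 47 > old min 16. Must rescan other elements to find the new min.
Needs rescan: yes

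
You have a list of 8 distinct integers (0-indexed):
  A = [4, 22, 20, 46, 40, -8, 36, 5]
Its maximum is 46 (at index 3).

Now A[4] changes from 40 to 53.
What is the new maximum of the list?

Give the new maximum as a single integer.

Old max = 46 (at index 3)
Change: A[4] 40 -> 53
Changed element was NOT the old max.
  New max = max(old_max, new_val) = max(46, 53) = 53

Answer: 53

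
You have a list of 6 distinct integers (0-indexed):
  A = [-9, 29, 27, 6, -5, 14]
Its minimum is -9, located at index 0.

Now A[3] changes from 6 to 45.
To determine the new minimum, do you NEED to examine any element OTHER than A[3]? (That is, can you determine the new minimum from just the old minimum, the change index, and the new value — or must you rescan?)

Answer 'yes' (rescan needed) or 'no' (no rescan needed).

Old min = -9 at index 0
Change at index 3: 6 -> 45
Index 3 was NOT the min. New min = min(-9, 45). No rescan of other elements needed.
Needs rescan: no

Answer: no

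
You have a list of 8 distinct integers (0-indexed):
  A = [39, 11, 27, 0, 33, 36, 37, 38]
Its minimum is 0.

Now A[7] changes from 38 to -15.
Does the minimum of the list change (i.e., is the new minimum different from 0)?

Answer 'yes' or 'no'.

Old min = 0
Change: A[7] 38 -> -15
Changed element was NOT the min; min changes only if -15 < 0.
New min = -15; changed? yes

Answer: yes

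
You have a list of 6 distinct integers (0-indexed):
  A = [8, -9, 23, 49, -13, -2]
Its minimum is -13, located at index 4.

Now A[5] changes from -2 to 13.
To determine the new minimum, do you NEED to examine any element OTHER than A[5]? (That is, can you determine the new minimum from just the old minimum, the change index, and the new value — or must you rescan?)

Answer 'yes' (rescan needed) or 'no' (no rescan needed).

Answer: no

Derivation:
Old min = -13 at index 4
Change at index 5: -2 -> 13
Index 5 was NOT the min. New min = min(-13, 13). No rescan of other elements needed.
Needs rescan: no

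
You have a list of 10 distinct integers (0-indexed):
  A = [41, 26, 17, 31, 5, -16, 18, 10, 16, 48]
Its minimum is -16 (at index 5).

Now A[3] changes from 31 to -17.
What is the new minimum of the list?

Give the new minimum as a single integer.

Answer: -17

Derivation:
Old min = -16 (at index 5)
Change: A[3] 31 -> -17
Changed element was NOT the old min.
  New min = min(old_min, new_val) = min(-16, -17) = -17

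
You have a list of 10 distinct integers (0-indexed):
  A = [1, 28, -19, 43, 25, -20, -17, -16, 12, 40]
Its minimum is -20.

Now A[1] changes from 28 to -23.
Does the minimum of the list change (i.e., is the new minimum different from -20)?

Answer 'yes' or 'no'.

Answer: yes

Derivation:
Old min = -20
Change: A[1] 28 -> -23
Changed element was NOT the min; min changes only if -23 < -20.
New min = -23; changed? yes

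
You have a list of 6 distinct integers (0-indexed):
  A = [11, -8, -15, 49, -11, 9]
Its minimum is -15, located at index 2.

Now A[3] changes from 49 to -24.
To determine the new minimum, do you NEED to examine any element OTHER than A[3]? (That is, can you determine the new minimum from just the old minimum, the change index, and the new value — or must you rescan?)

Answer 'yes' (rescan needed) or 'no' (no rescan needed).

Answer: no

Derivation:
Old min = -15 at index 2
Change at index 3: 49 -> -24
Index 3 was NOT the min. New min = min(-15, -24). No rescan of other elements needed.
Needs rescan: no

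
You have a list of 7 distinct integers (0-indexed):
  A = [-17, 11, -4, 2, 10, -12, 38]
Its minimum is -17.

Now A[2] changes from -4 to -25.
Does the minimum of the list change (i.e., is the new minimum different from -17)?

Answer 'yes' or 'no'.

Answer: yes

Derivation:
Old min = -17
Change: A[2] -4 -> -25
Changed element was NOT the min; min changes only if -25 < -17.
New min = -25; changed? yes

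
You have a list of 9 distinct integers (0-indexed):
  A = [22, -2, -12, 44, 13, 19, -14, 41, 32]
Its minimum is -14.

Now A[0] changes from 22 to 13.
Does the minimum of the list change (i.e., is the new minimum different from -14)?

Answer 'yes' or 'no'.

Answer: no

Derivation:
Old min = -14
Change: A[0] 22 -> 13
Changed element was NOT the min; min changes only if 13 < -14.
New min = -14; changed? no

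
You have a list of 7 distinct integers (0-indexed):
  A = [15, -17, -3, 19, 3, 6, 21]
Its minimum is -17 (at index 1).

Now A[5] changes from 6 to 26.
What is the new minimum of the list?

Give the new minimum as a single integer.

Old min = -17 (at index 1)
Change: A[5] 6 -> 26
Changed element was NOT the old min.
  New min = min(old_min, new_val) = min(-17, 26) = -17

Answer: -17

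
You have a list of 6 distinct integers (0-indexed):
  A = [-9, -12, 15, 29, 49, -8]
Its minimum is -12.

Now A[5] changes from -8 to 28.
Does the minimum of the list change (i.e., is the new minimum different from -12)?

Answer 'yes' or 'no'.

Answer: no

Derivation:
Old min = -12
Change: A[5] -8 -> 28
Changed element was NOT the min; min changes only if 28 < -12.
New min = -12; changed? no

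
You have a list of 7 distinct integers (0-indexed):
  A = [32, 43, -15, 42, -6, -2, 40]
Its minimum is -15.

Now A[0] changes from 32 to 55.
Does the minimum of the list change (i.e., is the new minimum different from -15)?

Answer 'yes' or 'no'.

Answer: no

Derivation:
Old min = -15
Change: A[0] 32 -> 55
Changed element was NOT the min; min changes only if 55 < -15.
New min = -15; changed? no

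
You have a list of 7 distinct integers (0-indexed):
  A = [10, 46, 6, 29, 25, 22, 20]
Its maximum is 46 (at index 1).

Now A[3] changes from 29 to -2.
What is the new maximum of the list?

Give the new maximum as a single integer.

Answer: 46

Derivation:
Old max = 46 (at index 1)
Change: A[3] 29 -> -2
Changed element was NOT the old max.
  New max = max(old_max, new_val) = max(46, -2) = 46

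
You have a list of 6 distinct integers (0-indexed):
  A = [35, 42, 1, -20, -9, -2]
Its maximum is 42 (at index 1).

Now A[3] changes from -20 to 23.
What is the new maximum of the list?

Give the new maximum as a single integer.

Answer: 42

Derivation:
Old max = 42 (at index 1)
Change: A[3] -20 -> 23
Changed element was NOT the old max.
  New max = max(old_max, new_val) = max(42, 23) = 42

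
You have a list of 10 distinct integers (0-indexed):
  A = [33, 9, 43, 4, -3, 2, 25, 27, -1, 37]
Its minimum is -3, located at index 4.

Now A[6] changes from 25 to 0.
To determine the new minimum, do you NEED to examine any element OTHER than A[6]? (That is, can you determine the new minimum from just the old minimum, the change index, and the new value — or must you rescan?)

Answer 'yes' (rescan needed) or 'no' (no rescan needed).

Answer: no

Derivation:
Old min = -3 at index 4
Change at index 6: 25 -> 0
Index 6 was NOT the min. New min = min(-3, 0). No rescan of other elements needed.
Needs rescan: no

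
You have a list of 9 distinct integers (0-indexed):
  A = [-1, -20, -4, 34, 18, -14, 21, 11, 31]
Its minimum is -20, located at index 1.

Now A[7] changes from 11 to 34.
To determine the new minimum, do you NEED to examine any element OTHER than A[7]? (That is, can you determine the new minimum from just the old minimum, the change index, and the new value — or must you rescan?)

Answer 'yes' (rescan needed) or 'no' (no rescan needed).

Answer: no

Derivation:
Old min = -20 at index 1
Change at index 7: 11 -> 34
Index 7 was NOT the min. New min = min(-20, 34). No rescan of other elements needed.
Needs rescan: no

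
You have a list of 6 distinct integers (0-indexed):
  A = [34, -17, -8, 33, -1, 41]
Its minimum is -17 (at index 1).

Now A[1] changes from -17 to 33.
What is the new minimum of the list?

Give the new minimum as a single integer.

Answer: -8

Derivation:
Old min = -17 (at index 1)
Change: A[1] -17 -> 33
Changed element WAS the min. Need to check: is 33 still <= all others?
  Min of remaining elements: -8
  New min = min(33, -8) = -8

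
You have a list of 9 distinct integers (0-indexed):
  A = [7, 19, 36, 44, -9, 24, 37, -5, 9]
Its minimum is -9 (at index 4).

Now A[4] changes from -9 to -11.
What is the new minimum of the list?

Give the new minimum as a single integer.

Answer: -11

Derivation:
Old min = -9 (at index 4)
Change: A[4] -9 -> -11
Changed element WAS the min. Need to check: is -11 still <= all others?
  Min of remaining elements: -5
  New min = min(-11, -5) = -11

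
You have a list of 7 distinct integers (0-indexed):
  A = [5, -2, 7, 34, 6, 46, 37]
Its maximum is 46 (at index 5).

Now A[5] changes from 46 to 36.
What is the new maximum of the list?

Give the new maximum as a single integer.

Answer: 37

Derivation:
Old max = 46 (at index 5)
Change: A[5] 46 -> 36
Changed element WAS the max -> may need rescan.
  Max of remaining elements: 37
  New max = max(36, 37) = 37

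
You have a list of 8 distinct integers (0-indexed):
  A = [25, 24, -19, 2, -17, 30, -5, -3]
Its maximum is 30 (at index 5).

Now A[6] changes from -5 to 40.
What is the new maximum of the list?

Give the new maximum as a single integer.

Answer: 40

Derivation:
Old max = 30 (at index 5)
Change: A[6] -5 -> 40
Changed element was NOT the old max.
  New max = max(old_max, new_val) = max(30, 40) = 40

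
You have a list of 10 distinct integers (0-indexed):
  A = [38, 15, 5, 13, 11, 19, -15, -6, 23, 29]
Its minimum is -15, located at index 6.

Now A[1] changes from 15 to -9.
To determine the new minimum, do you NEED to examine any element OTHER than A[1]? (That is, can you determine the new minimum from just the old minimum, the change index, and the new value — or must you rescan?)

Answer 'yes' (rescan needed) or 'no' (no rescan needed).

Answer: no

Derivation:
Old min = -15 at index 6
Change at index 1: 15 -> -9
Index 1 was NOT the min. New min = min(-15, -9). No rescan of other elements needed.
Needs rescan: no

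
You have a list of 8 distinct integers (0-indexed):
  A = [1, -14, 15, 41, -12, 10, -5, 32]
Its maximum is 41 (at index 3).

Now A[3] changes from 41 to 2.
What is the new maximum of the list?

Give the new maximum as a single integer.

Old max = 41 (at index 3)
Change: A[3] 41 -> 2
Changed element WAS the max -> may need rescan.
  Max of remaining elements: 32
  New max = max(2, 32) = 32

Answer: 32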